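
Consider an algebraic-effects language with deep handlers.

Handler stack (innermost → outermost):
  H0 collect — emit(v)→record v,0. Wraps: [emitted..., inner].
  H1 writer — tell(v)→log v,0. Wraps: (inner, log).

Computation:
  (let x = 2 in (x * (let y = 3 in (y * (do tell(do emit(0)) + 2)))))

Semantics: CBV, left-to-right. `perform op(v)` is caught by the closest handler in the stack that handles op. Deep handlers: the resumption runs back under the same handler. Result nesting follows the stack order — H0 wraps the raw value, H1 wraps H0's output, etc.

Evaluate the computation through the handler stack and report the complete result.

Answer: ([0, 12], (0))

Working:
emit(0) @ H0 ⇒ out+=0
tell(0) @ H1 ⇒ log+=0
H0 returns [0, 12]
H1 returns ([0, 12], (0))
= ([0, 12], (0))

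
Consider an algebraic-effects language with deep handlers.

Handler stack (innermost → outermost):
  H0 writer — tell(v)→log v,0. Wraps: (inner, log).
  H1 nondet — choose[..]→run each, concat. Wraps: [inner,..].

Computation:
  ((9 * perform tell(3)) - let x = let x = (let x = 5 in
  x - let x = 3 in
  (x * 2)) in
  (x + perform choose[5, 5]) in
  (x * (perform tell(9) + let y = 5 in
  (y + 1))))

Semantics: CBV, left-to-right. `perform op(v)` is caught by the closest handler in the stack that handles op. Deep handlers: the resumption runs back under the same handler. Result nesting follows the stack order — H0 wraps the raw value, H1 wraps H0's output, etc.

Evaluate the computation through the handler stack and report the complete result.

Evaluation trace:
tell(3) @ H0 ⇒ log+=3
choose[5, 5] @ H1
  branch[0] choose=5:
    tell(9) @ H0 ⇒ log+=9
    H0 returns (-24, (3, 9))
    H1 returns [(-24, (3, 9))]
  branch[1] choose=5:
    tell(9) @ H0 ⇒ log+=9
    H0 returns (-24, (3, 9))
    H1 returns [(-24, (3, 9))]
= [(-24, (3, 9)), (-24, (3, 9))]

Answer: [(-24, (3, 9)), (-24, (3, 9))]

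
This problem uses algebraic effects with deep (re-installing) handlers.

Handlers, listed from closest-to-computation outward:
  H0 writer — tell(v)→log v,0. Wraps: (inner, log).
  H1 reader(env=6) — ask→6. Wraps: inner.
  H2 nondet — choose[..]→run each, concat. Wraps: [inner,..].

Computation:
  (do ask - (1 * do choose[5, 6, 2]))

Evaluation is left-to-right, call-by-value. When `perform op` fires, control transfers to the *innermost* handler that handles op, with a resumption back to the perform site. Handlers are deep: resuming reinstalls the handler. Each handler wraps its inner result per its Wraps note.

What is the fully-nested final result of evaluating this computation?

Step-by-step:
ask @ H1 ⇒ 6
choose[5, 6, 2] @ H2
  branch[0] choose=5:
    H0 returns (1, ())
    H1 returns (1, ())
    H2 returns [(1, ())]
  branch[1] choose=6:
    H0 returns (0, ())
    H1 returns (0, ())
    H2 returns [(0, ())]
  branch[2] choose=2:
    H0 returns (4, ())
    H1 returns (4, ())
    H2 returns [(4, ())]
= [(1, ()), (0, ()), (4, ())]

Answer: [(1, ()), (0, ()), (4, ())]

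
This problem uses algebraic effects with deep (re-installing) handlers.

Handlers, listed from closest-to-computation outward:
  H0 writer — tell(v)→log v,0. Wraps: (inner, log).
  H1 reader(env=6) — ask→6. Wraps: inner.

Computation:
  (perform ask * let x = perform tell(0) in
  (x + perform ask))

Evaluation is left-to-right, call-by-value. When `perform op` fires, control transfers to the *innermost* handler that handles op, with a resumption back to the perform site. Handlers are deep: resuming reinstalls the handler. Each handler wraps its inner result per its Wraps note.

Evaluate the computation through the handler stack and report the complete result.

Evaluation trace:
ask @ H1 ⇒ 6
tell(0) @ H0 ⇒ log+=0
ask @ H1 ⇒ 6
H0 returns (36, (0))
H1 returns (36, (0))
= (36, (0))

Answer: (36, (0))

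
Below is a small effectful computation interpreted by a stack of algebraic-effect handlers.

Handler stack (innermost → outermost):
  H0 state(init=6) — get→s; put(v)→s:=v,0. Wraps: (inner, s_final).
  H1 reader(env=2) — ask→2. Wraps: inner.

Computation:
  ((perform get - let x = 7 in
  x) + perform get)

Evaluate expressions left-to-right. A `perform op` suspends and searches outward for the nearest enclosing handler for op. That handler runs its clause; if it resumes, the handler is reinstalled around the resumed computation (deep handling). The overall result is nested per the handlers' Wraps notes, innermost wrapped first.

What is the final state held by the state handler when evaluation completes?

Evaluation trace:
get @ H0 ⇒ 6
get @ H0 ⇒ 6
H0 returns (5, 6)
H1 returns (5, 6)
= (5, 6)

Answer: 6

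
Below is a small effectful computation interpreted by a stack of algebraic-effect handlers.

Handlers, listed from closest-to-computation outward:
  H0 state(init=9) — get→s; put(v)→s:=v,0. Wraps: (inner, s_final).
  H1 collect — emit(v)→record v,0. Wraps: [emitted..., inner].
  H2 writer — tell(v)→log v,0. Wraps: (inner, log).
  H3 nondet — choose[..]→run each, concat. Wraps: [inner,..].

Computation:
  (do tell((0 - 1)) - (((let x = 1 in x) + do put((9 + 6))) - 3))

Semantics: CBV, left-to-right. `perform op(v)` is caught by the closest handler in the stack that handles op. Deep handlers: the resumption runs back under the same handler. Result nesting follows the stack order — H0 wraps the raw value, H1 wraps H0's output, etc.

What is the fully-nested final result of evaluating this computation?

Answer: [([(2, 15)], (-1))]

Step-by-step:
tell(-1) @ H2 ⇒ log+=-1
put(15) @ H0 ⇒ s:=15
H0 returns (2, 15)
H1 returns [(2, 15)]
H2 returns ([(2, 15)], (-1))
H3 returns [([(2, 15)], (-1))]
= [([(2, 15)], (-1))]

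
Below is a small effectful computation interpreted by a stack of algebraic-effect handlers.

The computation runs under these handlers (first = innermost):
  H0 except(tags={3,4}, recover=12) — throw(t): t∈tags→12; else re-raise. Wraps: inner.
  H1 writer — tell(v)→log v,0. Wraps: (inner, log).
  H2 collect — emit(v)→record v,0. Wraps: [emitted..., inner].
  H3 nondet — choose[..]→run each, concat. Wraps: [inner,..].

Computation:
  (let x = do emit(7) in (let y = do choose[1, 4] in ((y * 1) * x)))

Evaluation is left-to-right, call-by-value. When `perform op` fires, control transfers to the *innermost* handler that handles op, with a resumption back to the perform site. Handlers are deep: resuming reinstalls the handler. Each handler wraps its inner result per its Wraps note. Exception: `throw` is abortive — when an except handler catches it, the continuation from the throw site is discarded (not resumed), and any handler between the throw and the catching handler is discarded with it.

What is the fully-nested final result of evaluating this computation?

Answer: [[7, (0, ())], [7, (0, ())]]

Working:
emit(7) @ H2 ⇒ out+=7
choose[1, 4] @ H3
  branch[0] choose=1:
    H0 returns 0
    H1 returns (0, ())
    H2 returns [7, (0, ())]
    H3 returns [[7, (0, ())]]
  branch[1] choose=4:
    H0 returns 0
    H1 returns (0, ())
    H2 returns [7, (0, ())]
    H3 returns [[7, (0, ())]]
= [[7, (0, ())], [7, (0, ())]]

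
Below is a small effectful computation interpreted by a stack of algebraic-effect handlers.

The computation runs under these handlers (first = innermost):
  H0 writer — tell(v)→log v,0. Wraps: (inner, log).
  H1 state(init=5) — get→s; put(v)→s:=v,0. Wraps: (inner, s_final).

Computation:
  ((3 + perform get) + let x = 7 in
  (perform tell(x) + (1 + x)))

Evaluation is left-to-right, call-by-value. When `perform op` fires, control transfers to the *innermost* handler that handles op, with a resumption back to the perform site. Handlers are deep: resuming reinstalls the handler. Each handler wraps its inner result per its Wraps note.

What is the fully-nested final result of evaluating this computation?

Step-by-step:
get @ H1 ⇒ 5
tell(7) @ H0 ⇒ log+=7
H0 returns (16, (7))
H1 returns ((16, (7)), 5)
= ((16, (7)), 5)

Answer: ((16, (7)), 5)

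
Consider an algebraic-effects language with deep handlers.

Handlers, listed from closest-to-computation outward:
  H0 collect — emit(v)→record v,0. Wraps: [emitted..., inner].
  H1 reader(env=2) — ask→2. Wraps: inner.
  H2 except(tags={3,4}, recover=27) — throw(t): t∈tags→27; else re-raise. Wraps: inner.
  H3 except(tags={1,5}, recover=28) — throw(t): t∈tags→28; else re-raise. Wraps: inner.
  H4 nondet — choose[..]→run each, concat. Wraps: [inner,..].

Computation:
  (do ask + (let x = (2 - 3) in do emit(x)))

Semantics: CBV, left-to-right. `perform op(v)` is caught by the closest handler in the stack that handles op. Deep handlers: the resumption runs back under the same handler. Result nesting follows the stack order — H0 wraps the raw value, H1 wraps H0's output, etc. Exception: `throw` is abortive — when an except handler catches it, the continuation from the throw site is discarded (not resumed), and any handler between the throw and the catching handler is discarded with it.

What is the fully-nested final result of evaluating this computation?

Working:
ask @ H1 ⇒ 2
emit(-1) @ H0 ⇒ out+=-1
H0 returns [-1, 2]
H1 returns [-1, 2]
H2 returns [-1, 2]
H3 returns [-1, 2]
H4 returns [[-1, 2]]
= [[-1, 2]]

Answer: [[-1, 2]]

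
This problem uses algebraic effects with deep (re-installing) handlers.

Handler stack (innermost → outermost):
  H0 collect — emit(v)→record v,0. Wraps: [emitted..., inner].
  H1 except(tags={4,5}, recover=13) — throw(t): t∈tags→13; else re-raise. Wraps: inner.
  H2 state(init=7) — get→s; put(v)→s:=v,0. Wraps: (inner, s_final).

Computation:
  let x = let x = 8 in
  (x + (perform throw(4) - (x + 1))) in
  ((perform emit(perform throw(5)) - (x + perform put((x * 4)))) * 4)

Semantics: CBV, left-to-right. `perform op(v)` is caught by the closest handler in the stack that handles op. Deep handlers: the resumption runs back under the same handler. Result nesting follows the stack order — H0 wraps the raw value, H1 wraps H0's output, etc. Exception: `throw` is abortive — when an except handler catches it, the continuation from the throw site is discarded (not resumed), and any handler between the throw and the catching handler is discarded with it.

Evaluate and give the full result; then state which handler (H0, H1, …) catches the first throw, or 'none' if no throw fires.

Step-by-step:
throw(4) @ H1 caught ⇒ 13
H2 returns (13, 7)
= (13, 7)

Answer: (13, 7) ; first throw caught by: H1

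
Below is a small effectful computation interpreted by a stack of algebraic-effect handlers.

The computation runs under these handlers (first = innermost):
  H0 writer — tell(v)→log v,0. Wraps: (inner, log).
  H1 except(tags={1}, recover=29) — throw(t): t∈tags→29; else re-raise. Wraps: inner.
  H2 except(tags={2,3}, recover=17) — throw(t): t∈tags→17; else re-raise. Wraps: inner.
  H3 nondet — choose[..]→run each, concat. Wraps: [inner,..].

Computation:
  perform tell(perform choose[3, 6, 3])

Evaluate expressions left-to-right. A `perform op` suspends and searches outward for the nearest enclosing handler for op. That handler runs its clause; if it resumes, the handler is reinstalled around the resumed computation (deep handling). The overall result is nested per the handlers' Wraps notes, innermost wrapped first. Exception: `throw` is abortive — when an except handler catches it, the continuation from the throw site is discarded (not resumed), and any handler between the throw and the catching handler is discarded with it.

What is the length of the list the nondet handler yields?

Working:
choose[3, 6, 3] @ H3
  branch[0] choose=3:
    tell(3) @ H0 ⇒ log+=3
    H0 returns (0, (3))
    H1 returns (0, (3))
    H2 returns (0, (3))
    H3 returns [(0, (3))]
  branch[1] choose=6:
    tell(6) @ H0 ⇒ log+=6
    H0 returns (0, (6))
    H1 returns (0, (6))
    H2 returns (0, (6))
    H3 returns [(0, (6))]
  branch[2] choose=3:
    tell(3) @ H0 ⇒ log+=3
    H0 returns (0, (3))
    H1 returns (0, (3))
    H2 returns (0, (3))
    H3 returns [(0, (3))]
= [(0, (3)), (0, (6)), (0, (3))]

Answer: 3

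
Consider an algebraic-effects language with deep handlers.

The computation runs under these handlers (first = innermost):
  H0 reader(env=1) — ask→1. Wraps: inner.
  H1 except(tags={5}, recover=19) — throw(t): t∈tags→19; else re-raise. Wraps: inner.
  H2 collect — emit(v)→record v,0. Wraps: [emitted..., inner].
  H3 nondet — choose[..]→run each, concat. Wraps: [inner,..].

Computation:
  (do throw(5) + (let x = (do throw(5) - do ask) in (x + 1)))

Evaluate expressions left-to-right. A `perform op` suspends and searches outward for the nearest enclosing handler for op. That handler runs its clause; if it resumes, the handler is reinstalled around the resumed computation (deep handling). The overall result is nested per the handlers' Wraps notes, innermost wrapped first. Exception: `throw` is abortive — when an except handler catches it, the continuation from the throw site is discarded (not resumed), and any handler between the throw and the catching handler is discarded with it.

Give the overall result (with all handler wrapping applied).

Answer: [[19]]

Step-by-step:
throw(5) @ H1 caught ⇒ 19
H2 returns [19]
H3 returns [[19]]
= [[19]]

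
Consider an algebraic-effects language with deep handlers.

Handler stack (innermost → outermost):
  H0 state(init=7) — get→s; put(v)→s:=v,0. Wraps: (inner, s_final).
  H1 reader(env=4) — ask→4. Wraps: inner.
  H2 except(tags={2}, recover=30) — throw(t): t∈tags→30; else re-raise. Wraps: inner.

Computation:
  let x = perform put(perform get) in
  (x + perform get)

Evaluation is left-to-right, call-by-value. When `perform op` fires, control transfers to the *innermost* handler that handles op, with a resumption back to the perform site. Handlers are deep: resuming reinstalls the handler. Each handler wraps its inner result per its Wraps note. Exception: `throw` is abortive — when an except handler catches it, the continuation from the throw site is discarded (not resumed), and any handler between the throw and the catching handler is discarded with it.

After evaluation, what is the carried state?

Step-by-step:
get @ H0 ⇒ 7
put(7) @ H0 ⇒ s:=7
get @ H0 ⇒ 7
H0 returns (7, 7)
H1 returns (7, 7)
H2 returns (7, 7)
= (7, 7)

Answer: 7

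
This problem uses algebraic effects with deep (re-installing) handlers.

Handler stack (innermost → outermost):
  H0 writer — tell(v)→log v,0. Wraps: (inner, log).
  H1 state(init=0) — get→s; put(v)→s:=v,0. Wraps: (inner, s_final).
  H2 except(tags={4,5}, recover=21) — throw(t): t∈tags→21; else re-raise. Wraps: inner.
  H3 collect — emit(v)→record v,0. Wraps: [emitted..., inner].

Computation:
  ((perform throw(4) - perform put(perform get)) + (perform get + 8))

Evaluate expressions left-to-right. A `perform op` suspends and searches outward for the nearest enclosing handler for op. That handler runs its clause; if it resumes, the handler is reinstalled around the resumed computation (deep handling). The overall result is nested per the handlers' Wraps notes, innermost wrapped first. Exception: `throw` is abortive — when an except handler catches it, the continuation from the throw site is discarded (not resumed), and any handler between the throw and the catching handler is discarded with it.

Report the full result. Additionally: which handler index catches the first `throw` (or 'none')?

Answer: [21] ; first throw caught by: H2

Evaluation trace:
throw(4) @ H2 caught ⇒ 21
H3 returns [21]
= [21]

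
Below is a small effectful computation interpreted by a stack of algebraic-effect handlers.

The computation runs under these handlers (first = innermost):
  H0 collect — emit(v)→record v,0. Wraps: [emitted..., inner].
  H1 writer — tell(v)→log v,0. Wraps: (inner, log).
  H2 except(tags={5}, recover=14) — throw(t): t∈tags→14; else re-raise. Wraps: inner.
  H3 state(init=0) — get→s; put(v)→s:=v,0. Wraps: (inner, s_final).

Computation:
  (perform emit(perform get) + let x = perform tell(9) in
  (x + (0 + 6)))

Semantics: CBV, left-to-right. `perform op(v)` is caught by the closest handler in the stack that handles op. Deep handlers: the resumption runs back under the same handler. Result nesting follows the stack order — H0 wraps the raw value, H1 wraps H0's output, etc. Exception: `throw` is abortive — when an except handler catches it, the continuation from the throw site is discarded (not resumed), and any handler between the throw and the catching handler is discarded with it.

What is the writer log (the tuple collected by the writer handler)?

Answer: (9)

Evaluation trace:
get @ H3 ⇒ 0
emit(0) @ H0 ⇒ out+=0
tell(9) @ H1 ⇒ log+=9
H0 returns [0, 6]
H1 returns ([0, 6], (9))
H2 returns ([0, 6], (9))
H3 returns (([0, 6], (9)), 0)
= (([0, 6], (9)), 0)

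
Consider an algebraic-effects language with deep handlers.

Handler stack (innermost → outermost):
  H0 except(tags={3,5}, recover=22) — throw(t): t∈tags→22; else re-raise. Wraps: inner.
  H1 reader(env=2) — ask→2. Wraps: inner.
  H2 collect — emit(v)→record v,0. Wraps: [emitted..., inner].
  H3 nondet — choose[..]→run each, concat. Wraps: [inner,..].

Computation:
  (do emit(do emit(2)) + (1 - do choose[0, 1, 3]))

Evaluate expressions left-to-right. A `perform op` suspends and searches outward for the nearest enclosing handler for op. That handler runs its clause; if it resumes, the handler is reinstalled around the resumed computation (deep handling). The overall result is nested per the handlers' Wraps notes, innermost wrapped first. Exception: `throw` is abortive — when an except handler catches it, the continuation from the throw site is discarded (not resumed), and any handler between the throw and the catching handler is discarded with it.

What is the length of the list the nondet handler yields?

Answer: 3

Evaluation trace:
emit(2) @ H2 ⇒ out+=2
emit(0) @ H2 ⇒ out+=0
choose[0, 1, 3] @ H3
  branch[0] choose=0:
    H0 returns 1
    H1 returns 1
    H2 returns [2, 0, 1]
    H3 returns [[2, 0, 1]]
  branch[1] choose=1:
    H0 returns 0
    H1 returns 0
    H2 returns [2, 0, 0]
    H3 returns [[2, 0, 0]]
  branch[2] choose=3:
    H0 returns -2
    H1 returns -2
    H2 returns [2, 0, -2]
    H3 returns [[2, 0, -2]]
= [[2, 0, 1], [2, 0, 0], [2, 0, -2]]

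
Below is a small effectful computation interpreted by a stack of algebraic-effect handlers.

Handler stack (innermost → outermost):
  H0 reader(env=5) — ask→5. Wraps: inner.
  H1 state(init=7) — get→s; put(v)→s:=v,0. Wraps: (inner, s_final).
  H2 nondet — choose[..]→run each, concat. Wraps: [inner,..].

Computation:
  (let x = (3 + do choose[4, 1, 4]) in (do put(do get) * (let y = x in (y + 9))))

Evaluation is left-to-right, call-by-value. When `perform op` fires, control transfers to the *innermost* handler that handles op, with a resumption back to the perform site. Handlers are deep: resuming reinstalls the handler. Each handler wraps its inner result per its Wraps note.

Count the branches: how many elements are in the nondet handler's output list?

Answer: 3

Step-by-step:
choose[4, 1, 4] @ H2
  branch[0] choose=4:
    get @ H1 ⇒ 7
    put(7) @ H1 ⇒ s:=7
    H0 returns 0
    H1 returns (0, 7)
    H2 returns [(0, 7)]
  branch[1] choose=1:
    get @ H1 ⇒ 7
    put(7) @ H1 ⇒ s:=7
    H0 returns 0
    H1 returns (0, 7)
    H2 returns [(0, 7)]
  branch[2] choose=4:
    get @ H1 ⇒ 7
    put(7) @ H1 ⇒ s:=7
    H0 returns 0
    H1 returns (0, 7)
    H2 returns [(0, 7)]
= [(0, 7), (0, 7), (0, 7)]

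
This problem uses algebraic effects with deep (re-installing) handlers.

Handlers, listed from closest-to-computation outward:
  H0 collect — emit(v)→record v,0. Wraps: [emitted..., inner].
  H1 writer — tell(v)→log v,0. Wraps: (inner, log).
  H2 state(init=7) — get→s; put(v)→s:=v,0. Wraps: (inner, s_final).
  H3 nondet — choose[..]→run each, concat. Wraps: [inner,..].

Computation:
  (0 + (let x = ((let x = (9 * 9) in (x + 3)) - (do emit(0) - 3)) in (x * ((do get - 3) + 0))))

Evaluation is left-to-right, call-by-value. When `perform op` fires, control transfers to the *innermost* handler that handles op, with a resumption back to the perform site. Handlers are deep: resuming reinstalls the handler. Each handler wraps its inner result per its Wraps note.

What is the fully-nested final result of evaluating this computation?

Step-by-step:
emit(0) @ H0 ⇒ out+=0
get @ H2 ⇒ 7
H0 returns [0, 348]
H1 returns ([0, 348], ())
H2 returns (([0, 348], ()), 7)
H3 returns [(([0, 348], ()), 7)]
= [(([0, 348], ()), 7)]

Answer: [(([0, 348], ()), 7)]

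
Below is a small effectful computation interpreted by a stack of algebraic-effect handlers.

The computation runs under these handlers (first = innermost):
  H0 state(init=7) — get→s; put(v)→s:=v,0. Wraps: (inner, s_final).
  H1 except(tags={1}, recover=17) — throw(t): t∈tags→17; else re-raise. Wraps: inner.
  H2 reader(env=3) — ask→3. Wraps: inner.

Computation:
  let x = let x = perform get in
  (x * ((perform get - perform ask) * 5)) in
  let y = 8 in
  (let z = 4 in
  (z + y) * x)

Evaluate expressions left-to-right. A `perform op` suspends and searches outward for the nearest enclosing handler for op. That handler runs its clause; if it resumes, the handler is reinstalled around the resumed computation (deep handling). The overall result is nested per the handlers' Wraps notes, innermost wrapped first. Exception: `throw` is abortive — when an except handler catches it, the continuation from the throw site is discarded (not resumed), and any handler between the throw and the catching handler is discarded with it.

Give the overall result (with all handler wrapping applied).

Step-by-step:
get @ H0 ⇒ 7
get @ H0 ⇒ 7
ask @ H2 ⇒ 3
H0 returns (1680, 7)
H1 returns (1680, 7)
H2 returns (1680, 7)
= (1680, 7)

Answer: (1680, 7)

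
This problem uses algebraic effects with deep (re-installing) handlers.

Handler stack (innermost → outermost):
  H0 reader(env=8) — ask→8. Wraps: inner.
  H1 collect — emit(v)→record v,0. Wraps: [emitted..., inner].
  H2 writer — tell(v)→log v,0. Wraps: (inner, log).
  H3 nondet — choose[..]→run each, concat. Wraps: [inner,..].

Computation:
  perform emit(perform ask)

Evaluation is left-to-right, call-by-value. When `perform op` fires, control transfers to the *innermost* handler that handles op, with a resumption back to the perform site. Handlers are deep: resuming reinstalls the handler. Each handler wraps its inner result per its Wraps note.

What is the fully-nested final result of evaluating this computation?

Answer: [([8, 0], ())]

Working:
ask @ H0 ⇒ 8
emit(8) @ H1 ⇒ out+=8
H0 returns 0
H1 returns [8, 0]
H2 returns ([8, 0], ())
H3 returns [([8, 0], ())]
= [([8, 0], ())]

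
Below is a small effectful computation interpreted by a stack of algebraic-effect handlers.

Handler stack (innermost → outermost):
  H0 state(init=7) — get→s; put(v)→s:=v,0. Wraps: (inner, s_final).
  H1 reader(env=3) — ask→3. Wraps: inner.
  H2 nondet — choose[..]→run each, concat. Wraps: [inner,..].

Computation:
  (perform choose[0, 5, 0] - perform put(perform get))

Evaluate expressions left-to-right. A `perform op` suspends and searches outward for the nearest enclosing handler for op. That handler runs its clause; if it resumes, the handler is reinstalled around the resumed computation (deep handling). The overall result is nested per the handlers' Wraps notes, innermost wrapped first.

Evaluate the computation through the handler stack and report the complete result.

Answer: [(0, 7), (5, 7), (0, 7)]

Step-by-step:
choose[0, 5, 0] @ H2
  branch[0] choose=0:
    get @ H0 ⇒ 7
    put(7) @ H0 ⇒ s:=7
    H0 returns (0, 7)
    H1 returns (0, 7)
    H2 returns [(0, 7)]
  branch[1] choose=5:
    get @ H0 ⇒ 7
    put(7) @ H0 ⇒ s:=7
    H0 returns (5, 7)
    H1 returns (5, 7)
    H2 returns [(5, 7)]
  branch[2] choose=0:
    get @ H0 ⇒ 7
    put(7) @ H0 ⇒ s:=7
    H0 returns (0, 7)
    H1 returns (0, 7)
    H2 returns [(0, 7)]
= [(0, 7), (5, 7), (0, 7)]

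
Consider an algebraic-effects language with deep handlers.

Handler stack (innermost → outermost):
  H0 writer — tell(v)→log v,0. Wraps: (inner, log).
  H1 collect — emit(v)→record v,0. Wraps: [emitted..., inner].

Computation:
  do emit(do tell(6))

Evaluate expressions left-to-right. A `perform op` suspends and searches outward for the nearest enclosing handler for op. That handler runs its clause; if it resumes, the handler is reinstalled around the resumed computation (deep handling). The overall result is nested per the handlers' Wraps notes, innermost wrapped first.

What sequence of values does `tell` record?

Answer: (6)

Working:
tell(6) @ H0 ⇒ log+=6
emit(0) @ H1 ⇒ out+=0
H0 returns (0, (6))
H1 returns [0, (0, (6))]
= [0, (0, (6))]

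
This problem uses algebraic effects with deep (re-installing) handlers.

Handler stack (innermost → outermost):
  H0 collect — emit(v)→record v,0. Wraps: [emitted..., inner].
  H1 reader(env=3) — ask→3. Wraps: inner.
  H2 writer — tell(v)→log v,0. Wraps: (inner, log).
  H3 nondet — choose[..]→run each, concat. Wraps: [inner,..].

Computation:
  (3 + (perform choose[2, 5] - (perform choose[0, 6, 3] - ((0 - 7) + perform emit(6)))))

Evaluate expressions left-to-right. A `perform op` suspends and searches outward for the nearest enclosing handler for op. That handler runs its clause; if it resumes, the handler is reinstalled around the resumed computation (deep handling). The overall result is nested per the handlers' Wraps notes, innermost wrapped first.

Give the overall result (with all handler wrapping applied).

Working:
choose[2, 5] @ H3
  branch[0] choose=2:
    choose[0, 6, 3] @ H3
      branch[0] choose=0:
        emit(6) @ H0 ⇒ out+=6
        H0 returns [6, -2]
        H1 returns [6, -2]
        H2 returns ([6, -2], ())
        H3 returns [([6, -2], ())]
      branch[1] choose=6:
        emit(6) @ H0 ⇒ out+=6
        H0 returns [6, -8]
        H1 returns [6, -8]
        H2 returns ([6, -8], ())
        H3 returns [([6, -8], ())]
      branch[2] choose=3:
        emit(6) @ H0 ⇒ out+=6
        H0 returns [6, -5]
        H1 returns [6, -5]
        H2 returns ([6, -5], ())
        H3 returns [([6, -5], ())]
  branch[1] choose=5:
    choose[0, 6, 3] @ H3
      branch[0] choose=0:
        emit(6) @ H0 ⇒ out+=6
        H0 returns [6, 1]
        H1 returns [6, 1]
        H2 returns ([6, 1], ())
        H3 returns [([6, 1], ())]
      branch[1] choose=6:
        emit(6) @ H0 ⇒ out+=6
        H0 returns [6, -5]
        H1 returns [6, -5]
        H2 returns ([6, -5], ())
        H3 returns [([6, -5], ())]
      branch[2] choose=3:
        emit(6) @ H0 ⇒ out+=6
        H0 returns [6, -2]
        H1 returns [6, -2]
        H2 returns ([6, -2], ())
        H3 returns [([6, -2], ())]
= [([6, -2], ()), ([6, -8], ()), ([6, -5], ()), ([6, 1], ()), ([6, -5], ()), ([6, -2], ())]

Answer: [([6, -2], ()), ([6, -8], ()), ([6, -5], ()), ([6, 1], ()), ([6, -5], ()), ([6, -2], ())]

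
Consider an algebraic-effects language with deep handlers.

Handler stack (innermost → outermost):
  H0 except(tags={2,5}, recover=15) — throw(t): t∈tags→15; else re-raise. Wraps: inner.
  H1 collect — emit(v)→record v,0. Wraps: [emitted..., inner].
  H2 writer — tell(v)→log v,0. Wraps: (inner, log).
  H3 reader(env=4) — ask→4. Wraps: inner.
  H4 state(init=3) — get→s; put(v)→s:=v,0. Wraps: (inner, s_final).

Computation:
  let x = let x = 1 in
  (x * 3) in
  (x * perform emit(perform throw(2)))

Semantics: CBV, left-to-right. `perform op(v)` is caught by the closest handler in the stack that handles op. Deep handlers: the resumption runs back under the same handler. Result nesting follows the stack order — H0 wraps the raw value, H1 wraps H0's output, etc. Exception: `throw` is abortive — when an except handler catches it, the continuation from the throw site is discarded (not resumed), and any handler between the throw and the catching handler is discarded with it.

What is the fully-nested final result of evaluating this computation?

Evaluation trace:
throw(2) @ H0 caught ⇒ 15
H1 returns [15]
H2 returns ([15], ())
H3 returns ([15], ())
H4 returns (([15], ()), 3)
= (([15], ()), 3)

Answer: (([15], ()), 3)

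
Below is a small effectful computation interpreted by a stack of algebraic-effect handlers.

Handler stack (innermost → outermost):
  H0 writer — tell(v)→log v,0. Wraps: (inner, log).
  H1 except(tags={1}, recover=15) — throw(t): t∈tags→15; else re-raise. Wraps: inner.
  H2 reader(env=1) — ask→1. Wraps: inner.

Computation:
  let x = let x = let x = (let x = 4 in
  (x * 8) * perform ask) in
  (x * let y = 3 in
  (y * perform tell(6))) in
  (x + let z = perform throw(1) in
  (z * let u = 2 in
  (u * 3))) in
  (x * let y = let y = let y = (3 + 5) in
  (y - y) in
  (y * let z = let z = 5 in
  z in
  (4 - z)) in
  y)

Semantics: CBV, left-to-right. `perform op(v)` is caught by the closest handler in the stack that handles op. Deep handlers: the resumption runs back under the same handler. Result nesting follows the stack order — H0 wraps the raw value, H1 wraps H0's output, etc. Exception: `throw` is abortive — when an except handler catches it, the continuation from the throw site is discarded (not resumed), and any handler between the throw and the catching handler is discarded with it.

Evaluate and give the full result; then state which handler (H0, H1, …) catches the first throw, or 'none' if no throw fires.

Evaluation trace:
ask @ H2 ⇒ 1
tell(6) @ H0 ⇒ log+=6
throw(1) @ H1 caught ⇒ 15
H2 returns 15
= 15

Answer: 15 ; first throw caught by: H1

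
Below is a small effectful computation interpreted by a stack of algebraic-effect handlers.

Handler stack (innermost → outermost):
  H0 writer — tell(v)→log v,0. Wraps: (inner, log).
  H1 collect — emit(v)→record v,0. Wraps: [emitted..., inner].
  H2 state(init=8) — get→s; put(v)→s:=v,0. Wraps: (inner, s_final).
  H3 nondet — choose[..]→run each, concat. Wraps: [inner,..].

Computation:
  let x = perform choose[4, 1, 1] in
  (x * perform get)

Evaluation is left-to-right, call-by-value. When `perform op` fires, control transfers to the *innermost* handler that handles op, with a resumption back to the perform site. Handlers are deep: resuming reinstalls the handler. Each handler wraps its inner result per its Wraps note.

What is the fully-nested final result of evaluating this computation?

Answer: [([(32, ())], 8), ([(8, ())], 8), ([(8, ())], 8)]

Evaluation trace:
choose[4, 1, 1] @ H3
  branch[0] choose=4:
    get @ H2 ⇒ 8
    H0 returns (32, ())
    H1 returns [(32, ())]
    H2 returns ([(32, ())], 8)
    H3 returns [([(32, ())], 8)]
  branch[1] choose=1:
    get @ H2 ⇒ 8
    H0 returns (8, ())
    H1 returns [(8, ())]
    H2 returns ([(8, ())], 8)
    H3 returns [([(8, ())], 8)]
  branch[2] choose=1:
    get @ H2 ⇒ 8
    H0 returns (8, ())
    H1 returns [(8, ())]
    H2 returns ([(8, ())], 8)
    H3 returns [([(8, ())], 8)]
= [([(32, ())], 8), ([(8, ())], 8), ([(8, ())], 8)]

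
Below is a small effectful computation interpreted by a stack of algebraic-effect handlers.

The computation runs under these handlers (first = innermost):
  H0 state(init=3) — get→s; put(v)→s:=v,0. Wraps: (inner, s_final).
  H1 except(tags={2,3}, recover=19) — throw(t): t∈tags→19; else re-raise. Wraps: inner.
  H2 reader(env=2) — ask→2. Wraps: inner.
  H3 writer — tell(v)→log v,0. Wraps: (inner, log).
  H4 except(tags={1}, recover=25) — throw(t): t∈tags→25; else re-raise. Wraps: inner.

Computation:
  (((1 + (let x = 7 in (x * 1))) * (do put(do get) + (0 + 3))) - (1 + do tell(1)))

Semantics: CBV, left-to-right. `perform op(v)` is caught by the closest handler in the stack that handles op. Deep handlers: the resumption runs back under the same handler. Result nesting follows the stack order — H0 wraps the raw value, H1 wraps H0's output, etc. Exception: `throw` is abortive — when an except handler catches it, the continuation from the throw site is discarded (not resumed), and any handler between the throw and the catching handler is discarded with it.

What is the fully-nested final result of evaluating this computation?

Evaluation trace:
get @ H0 ⇒ 3
put(3) @ H0 ⇒ s:=3
tell(1) @ H3 ⇒ log+=1
H0 returns (23, 3)
H1 returns (23, 3)
H2 returns (23, 3)
H3 returns ((23, 3), (1))
H4 returns ((23, 3), (1))
= ((23, 3), (1))

Answer: ((23, 3), (1))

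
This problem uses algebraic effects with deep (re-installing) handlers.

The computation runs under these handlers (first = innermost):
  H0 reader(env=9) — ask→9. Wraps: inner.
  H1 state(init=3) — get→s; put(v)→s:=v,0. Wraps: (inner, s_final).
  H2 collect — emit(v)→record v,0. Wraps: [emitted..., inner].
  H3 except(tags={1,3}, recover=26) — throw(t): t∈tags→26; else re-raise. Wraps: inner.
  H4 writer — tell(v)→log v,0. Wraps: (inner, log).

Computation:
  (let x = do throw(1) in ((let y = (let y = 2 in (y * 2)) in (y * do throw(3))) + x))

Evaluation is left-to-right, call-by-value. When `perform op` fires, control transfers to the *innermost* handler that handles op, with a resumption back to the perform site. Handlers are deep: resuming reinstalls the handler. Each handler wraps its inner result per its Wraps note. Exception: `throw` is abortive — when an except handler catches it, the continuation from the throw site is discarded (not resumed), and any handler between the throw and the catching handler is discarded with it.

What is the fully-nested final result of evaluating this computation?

Answer: (26, ())

Step-by-step:
throw(1) @ H3 caught ⇒ 26
H4 returns (26, ())
= (26, ())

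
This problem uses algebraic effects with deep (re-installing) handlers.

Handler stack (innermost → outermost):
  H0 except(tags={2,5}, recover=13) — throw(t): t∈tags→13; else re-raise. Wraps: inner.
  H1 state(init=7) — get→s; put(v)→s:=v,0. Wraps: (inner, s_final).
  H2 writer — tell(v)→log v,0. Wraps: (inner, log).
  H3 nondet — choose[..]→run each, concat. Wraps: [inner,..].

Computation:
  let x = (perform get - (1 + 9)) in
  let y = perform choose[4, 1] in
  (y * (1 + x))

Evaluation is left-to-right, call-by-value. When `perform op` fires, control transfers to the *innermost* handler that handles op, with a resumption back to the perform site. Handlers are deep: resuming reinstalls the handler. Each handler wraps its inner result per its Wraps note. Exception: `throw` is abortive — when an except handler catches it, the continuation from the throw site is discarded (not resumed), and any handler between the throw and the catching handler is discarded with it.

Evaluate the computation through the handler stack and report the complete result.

Answer: [((-8, 7), ()), ((-2, 7), ())]

Step-by-step:
get @ H1 ⇒ 7
choose[4, 1] @ H3
  branch[0] choose=4:
    H0 returns -8
    H1 returns (-8, 7)
    H2 returns ((-8, 7), ())
    H3 returns [((-8, 7), ())]
  branch[1] choose=1:
    H0 returns -2
    H1 returns (-2, 7)
    H2 returns ((-2, 7), ())
    H3 returns [((-2, 7), ())]
= [((-8, 7), ()), ((-2, 7), ())]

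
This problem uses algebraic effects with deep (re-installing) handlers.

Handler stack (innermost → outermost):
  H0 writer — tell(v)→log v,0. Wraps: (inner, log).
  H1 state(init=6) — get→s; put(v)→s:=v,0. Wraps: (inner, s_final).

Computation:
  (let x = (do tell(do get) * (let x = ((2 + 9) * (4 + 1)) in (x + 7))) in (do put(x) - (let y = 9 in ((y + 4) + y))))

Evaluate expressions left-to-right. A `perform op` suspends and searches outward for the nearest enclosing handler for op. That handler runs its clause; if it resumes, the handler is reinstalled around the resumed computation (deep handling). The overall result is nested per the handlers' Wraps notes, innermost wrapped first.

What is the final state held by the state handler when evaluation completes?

Step-by-step:
get @ H1 ⇒ 6
tell(6) @ H0 ⇒ log+=6
put(0) @ H1 ⇒ s:=0
H0 returns (-22, (6))
H1 returns ((-22, (6)), 0)
= ((-22, (6)), 0)

Answer: 0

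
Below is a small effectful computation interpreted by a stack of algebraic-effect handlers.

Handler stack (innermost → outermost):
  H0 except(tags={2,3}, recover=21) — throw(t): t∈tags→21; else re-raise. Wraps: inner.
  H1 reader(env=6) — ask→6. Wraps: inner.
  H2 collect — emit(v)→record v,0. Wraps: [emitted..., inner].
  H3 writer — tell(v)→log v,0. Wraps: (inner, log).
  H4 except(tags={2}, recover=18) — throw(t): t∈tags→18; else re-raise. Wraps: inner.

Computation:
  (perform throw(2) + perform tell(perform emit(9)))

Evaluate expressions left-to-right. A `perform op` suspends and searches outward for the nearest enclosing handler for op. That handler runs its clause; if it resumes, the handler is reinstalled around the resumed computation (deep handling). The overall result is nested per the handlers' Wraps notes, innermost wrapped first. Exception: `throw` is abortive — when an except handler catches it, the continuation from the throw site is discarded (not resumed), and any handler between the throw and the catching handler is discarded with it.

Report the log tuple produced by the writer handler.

Step-by-step:
throw(2) @ H0 caught ⇒ 21
H1 returns 21
H2 returns [21]
H3 returns ([21], ())
H4 returns ([21], ())
= ([21], ())

Answer: ()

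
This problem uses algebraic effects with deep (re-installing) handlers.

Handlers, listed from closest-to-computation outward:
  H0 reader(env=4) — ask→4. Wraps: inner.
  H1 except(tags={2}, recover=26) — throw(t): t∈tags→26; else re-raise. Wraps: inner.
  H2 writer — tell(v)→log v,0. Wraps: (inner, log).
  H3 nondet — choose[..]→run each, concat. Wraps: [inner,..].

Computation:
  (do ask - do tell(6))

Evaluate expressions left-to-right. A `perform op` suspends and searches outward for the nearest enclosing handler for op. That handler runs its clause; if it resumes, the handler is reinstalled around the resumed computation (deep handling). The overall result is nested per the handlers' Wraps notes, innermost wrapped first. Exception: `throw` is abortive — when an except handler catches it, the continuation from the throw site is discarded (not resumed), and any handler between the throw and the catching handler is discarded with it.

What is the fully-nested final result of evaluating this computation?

Working:
ask @ H0 ⇒ 4
tell(6) @ H2 ⇒ log+=6
H0 returns 4
H1 returns 4
H2 returns (4, (6))
H3 returns [(4, (6))]
= [(4, (6))]

Answer: [(4, (6))]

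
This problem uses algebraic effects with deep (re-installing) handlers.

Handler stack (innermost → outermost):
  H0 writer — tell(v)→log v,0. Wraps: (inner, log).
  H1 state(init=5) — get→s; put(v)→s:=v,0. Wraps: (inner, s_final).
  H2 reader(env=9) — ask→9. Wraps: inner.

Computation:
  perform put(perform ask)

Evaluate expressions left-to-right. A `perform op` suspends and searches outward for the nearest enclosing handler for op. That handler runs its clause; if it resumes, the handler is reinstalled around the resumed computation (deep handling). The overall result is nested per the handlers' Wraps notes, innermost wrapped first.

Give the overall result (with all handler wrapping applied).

Evaluation trace:
ask @ H2 ⇒ 9
put(9) @ H1 ⇒ s:=9
H0 returns (0, ())
H1 returns ((0, ()), 9)
H2 returns ((0, ()), 9)
= ((0, ()), 9)

Answer: ((0, ()), 9)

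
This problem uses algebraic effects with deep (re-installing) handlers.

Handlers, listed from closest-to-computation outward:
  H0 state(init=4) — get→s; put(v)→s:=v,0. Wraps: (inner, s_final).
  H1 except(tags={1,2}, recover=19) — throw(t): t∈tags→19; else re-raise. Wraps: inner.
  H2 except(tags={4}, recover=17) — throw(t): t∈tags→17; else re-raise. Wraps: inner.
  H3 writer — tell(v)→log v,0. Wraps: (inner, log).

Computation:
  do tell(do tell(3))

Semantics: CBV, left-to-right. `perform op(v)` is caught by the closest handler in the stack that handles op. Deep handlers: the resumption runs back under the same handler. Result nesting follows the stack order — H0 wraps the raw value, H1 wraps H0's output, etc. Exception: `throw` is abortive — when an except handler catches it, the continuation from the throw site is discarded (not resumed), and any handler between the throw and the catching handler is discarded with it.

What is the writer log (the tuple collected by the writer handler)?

Step-by-step:
tell(3) @ H3 ⇒ log+=3
tell(0) @ H3 ⇒ log+=0
H0 returns (0, 4)
H1 returns (0, 4)
H2 returns (0, 4)
H3 returns ((0, 4), (3, 0))
= ((0, 4), (3, 0))

Answer: (3, 0)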